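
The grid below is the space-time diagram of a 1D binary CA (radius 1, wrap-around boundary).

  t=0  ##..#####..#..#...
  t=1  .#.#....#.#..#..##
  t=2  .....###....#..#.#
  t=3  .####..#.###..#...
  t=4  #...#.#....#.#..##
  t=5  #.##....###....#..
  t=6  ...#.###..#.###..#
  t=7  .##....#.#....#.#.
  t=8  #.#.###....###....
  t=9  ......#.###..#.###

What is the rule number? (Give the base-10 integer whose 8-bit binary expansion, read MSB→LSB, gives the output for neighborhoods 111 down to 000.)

  [7] ### => .  t=0,i=5
  [6] ##. => #  t=0,i=1
  [5] #.# => .  t=1,i=0
  [4] #.. => .  t=0,i=2
  [3] .## => .  t=0,i=0
  [2] .#. => .  t=0,i=11
  [1] ..# => #  t=0,i=3
  [0] ... => #  t=0,i=16
  bits 01000011 = 67

67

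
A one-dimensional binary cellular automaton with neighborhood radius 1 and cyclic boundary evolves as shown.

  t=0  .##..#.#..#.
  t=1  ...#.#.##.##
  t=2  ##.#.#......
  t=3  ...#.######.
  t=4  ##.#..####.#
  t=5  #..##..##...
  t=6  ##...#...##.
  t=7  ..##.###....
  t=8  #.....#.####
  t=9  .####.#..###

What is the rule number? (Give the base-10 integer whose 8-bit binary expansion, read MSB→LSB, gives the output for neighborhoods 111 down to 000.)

149

  ###|#  b7=1 t=3,i=6
  ##.|.  b6=0 t=0,i=2
  #.#|.  b5=0 t=0,i=6
  #..|#  b4=1 t=0,i=3
  .##|.  b3=0 t=0,i=1
  .#.|#  b2=1 t=0,i=5
  ..#|.  b1=0 t=0,i=0
  ...|#  b0=1 t=1,i=1
  bits 10010101 = 149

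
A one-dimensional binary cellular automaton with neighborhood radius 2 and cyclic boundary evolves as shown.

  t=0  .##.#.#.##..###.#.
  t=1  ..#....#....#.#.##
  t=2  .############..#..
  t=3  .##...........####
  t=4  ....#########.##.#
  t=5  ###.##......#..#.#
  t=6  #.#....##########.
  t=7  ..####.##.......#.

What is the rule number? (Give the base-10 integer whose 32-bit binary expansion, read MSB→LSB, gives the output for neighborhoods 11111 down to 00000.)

538422199

  #####|.  b31=0 t=2,i=3
  ####.|.  b30=0 t=2,i=11
  ###.#|#  b29=1 t=0,i=14
  ###..|.  b28=0 t=2,i=12
  ##.##|.  b27=0 t=3,i=0
  ##.#.|.  b26=0 t=0,i=3
  ##..#|.  b25=0 t=0,i=10
  ##...|.  b24=0 t=3,i=3
  #.###|.  b23=0 t=5,i=17
  #.##.|.  b22=0 t=0,i=8
  #.#.#|.  b21=0 t=0,i=4
  #.#..|#  b20=1 t=0,i=16
  #..##|.  b19=0 t=0,i=0
  #..#.|#  b18=1 t=1,i=1
  #...#|#  b17=1 t=2,i=17
  #....|#  b16=1 t=1,i=4
  .####|#  b15=1 t=2,i=2
  .###.|.  b14=0 t=0,i=13
  .##.#|#  b13=1 t=0,i=2
  .##..|.  b12=0 t=0,i=9
  .#.##|#  b11=1 t=0,i=7
  .#.#.|.  b10=0 t=0,i=5
  .#..#|#  b9=1 t=0,i=17
  .#...|#  b8=1 t=1,i=3
  ..###|#  b7=1 t=0,i=12
  ..##.|.  b6=0 t=0,i=1
  ..#.#|#  b5=1 t=1,i=12
  ..#..|#  b4=1 t=1,i=2
  ...##|.  b3=0 t=2,i=0
  ...#.|#  b2=1 t=1,i=6
  ....#|#  b1=1 t=1,i=5
  .....|#  b0=1 t=3,i=5
  bits 00100000000101111010101110110111 = 538422199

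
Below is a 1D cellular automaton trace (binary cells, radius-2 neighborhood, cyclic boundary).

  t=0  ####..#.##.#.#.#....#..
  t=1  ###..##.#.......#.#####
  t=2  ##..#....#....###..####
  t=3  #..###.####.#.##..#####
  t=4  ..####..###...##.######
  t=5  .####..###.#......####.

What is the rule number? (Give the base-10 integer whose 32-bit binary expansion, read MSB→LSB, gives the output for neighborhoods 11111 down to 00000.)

  nb #####: next=#  (t=1,i=0, bit31=1)
  nb ####.: next=#  (t=0,i=2, bit30=1)
  nb ###.#: next=#  (t=3,i=5, bit29=1)
  nb ###..: next=.  (t=0,i=3, bit28=0)
  nb ##.##: next=.  (t=3,i=6, bit27=0)
  nb ##.#.: next=.  (t=0,i=10, bit26=0)
  nb ##..#: next=.  (t=0,i=4, bit25=0)
  nb ##...: next=#  (t=4,i=11, bit24=1)
  nb #.###: next=.  (t=1,i=18, bit23=0)
  nb #.##.: next=#  (t=0,i=8, bit22=1)
  nb #.#.#: next=.  (t=0,i=11, bit21=0)
  nb #.#..: next=.  (t=0,i=15, bit20=0)
  nb #..##: next=#  (t=0,i=22, bit19=1)
  nb #..#.: next=#  (t=0,i=5, bit18=1)
  nb #...#: next=.  (t=4,i=12, bit17=0)
  nb #....: next=.  (t=0,i=17, bit16=0)
  nb .####: next=#  (t=0,i=1, bit15=1)
  nb .###.: next=#  (t=2,i=15, bit14=1)
  nb .##.#: next=.  (t=0,i=9, bit13=0)
  nb .##..: next=#  (t=3,i=15, bit12=1)
  nb .#.##: next=.  (t=0,i=7, bit11=0)
  nb .#.#.: next=.  (t=0,i=12, bit10=0)
  nb .#..#: next=#  (t=0,i=21, bit9=1)
  nb .#...: next=#  (t=0,i=16, bit8=1)
  nb ..###: next=#  (t=0,i=0, bit7=1)
  nb ..##.: next=.  (t=1,i=5, bit6=0)
  nb ..#.#: next=#  (t=0,i=6, bit5=1)
  nb ..#..: next=#  (t=0,i=20, bit4=1)
  nb ...##: next=.  (t=2,i=13, bit3=0)
  nb ...#.: next=#  (t=0,i=19, bit2=1)
  nb ....#: next=#  (t=0,i=18, bit1=1)
  nb .....: next=.  (t=1,i=11, bit0=0)
  bits 11100001010011001101001110110110 = 3779908534

3779908534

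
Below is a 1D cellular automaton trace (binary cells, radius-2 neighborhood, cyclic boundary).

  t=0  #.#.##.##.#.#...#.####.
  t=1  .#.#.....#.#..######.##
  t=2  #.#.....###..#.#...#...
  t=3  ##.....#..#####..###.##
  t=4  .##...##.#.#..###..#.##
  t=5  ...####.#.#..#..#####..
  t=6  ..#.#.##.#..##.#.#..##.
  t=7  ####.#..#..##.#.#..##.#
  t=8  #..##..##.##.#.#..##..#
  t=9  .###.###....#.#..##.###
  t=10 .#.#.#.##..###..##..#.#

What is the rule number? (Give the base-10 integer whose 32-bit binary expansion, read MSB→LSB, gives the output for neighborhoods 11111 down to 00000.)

932088956

  nb #####: next=.  (t=1,i=16, bit31=0)
  nb ####.: next=.  (t=0,i=20, bit30=0)
  nb ###.#: next=#  (t=0,i=21, bit29=1)
  nb ###..: next=#  (t=2,i=10, bit28=1)
  nb ##.##: next=.  (t=0,i=6, bit27=0)
  nb ##.#.: next=#  (t=0,i=9, bit26=1)
  nb ##..#: next=#  (t=2,i=11, bit25=1)
  nb ##...: next=#  (t=3,i=2, bit24=1)
  nb #.###: next=#  (t=0,i=18, bit23=1)
  nb #.##.: next=.  (t=0,i=4, bit22=0)
  nb #.#.#: next=.  (t=0,i=0, bit21=0)
  nb #.#..: next=.  (t=0,i=12, bit20=0)
  nb #..##: next=#  (t=1,i=13, bit19=1)
  nb #..#.: next=#  (t=2,i=12, bit18=1)
  nb #...#: next=#  (t=0,i=14, bit17=1)
  nb #....: next=.  (t=1,i=5, bit16=0)
  nb .####: next=#  (t=0,i=19, bit15=1)
  nb .###.: next=.  (t=2,i=9, bit14=0)
  nb .##.#: next=.  (t=0,i=5, bit13=0)
  nb .##..: next=.  (t=4,i=2, bit12=0)
  nb .#.##: next=#  (t=0,i=3, bit11=1)
  nb .#.#.: next=#  (t=0,i=1, bit10=1)
  nb .#..#: next=.  (t=1,i=12, bit9=0)
  nb .#...: next=.  (t=0,i=13, bit8=0)
  nb ..###: next=.  (t=1,i=14, bit7=0)
  nb ..##.: next=#  (t=4,i=6, bit6=1)
  nb ..#.#: next=#  (t=0,i=16, bit5=1)
  nb ..#..: next=#  (t=2,i=19, bit4=1)
  nb ...##: next=#  (t=2,i=7, bit3=1)
  nb ...#.: next=#  (t=0,i=15, bit2=1)
  nb ....#: next=.  (t=1,i=7, bit1=0)
  nb .....: next=.  (t=1,i=6, bit0=0)
  bits 00110111100011101000110001111100 = 932088956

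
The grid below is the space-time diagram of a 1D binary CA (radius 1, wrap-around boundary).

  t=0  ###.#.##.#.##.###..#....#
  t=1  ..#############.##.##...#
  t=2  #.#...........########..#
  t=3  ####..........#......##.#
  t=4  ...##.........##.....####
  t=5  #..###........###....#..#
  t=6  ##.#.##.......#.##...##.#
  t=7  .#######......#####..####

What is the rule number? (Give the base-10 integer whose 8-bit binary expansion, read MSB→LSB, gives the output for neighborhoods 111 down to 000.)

  nb ###: next=.  (t=0,i=0, bit7=0)
  nb ##.: next=#  (t=0,i=2, bit6=1)
  nb #.#: next=#  (t=0,i=3, bit5=1)
  nb #..: next=#  (t=0,i=17, bit4=1)
  nb .##: next=#  (t=0,i=6, bit3=1)
  nb .#.: next=#  (t=0,i=4, bit2=1)
  nb ..#: next=.  (t=0,i=18, bit1=0)
  nb ...: next=.  (t=0,i=21, bit0=0)
  bits 01111100 = 124

124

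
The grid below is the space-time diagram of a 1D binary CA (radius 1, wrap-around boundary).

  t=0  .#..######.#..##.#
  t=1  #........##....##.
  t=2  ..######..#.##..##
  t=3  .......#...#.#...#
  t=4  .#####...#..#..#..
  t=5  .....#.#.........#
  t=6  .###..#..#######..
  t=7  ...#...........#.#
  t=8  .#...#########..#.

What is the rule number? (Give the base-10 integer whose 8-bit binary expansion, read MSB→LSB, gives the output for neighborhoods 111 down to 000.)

  nb ###: next=.  (t=0,i=5, bit7=0)
  nb ##.: next=#  (t=0,i=9, bit6=1)
  nb #.#: next=#  (t=0,i=0, bit5=1)
  nb #..: next=.  (t=0,i=2, bit4=0)
  nb .##: next=.  (t=0,i=4, bit3=0)
  nb .#.: next=.  (t=0,i=1, bit2=0)
  nb ..#: next=.  (t=0,i=3, bit1=0)
  nb ...: next=#  (t=1,i=2, bit0=1)
  bits 01100001 = 97

97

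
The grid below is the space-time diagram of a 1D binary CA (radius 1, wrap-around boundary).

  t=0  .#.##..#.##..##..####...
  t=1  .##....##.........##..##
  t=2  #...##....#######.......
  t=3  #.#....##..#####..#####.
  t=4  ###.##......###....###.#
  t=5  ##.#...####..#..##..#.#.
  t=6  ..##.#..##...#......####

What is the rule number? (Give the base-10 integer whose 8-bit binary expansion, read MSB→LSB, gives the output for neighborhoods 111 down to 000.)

  ### -> #   bit 7 = 1  t=0,i=18
  ##. -> .   bit 6 = 0  t=0,i=4
  #.# -> #   bit 5 = 1  t=0,i=2
  #.. -> .   bit 4 = 0  t=0,i=5
  .## -> .   bit 3 = 0  t=0,i=3
  .#. -> #   bit 2 = 1  t=0,i=1
  ..# -> .   bit 1 = 0  t=0,i=0
  ... -> #   bit 0 = 1  t=0,i=22
  bits 10100101 = 165

165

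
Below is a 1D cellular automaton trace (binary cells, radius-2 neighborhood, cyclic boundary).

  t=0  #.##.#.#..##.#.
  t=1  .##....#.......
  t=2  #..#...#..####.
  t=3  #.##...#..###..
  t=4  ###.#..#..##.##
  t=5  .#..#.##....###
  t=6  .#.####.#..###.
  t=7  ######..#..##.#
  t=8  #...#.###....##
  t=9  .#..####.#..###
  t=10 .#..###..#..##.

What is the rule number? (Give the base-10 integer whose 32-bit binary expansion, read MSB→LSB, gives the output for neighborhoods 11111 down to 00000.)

  #####|.  b31=0 t=4,i=0
  ####.|#  b30=1 t=2,i=12
  ###.#|.  b29=0 t=2,i=13
  ###..|.  b28=0 t=3,i=12
  ##.##|#  b27=1 t=4,i=12
  ##.#.|.  b26=0 t=0,i=4
  ##..#|#  b25=1 t=3,i=13
  ##...|#  b24=1 t=1,i=3
  #.###|#  b23=1 t=4,i=13
  #.##.|#  b22=1 t=0,i=2
  #.#.#|.  b21=0 t=0,i=0
  #.#..|#  b20=1 t=0,i=7
  #..##|.  b19=0 t=0,i=9
  #..#.|#  b18=1 t=2,i=2
  #...#|.  b17=0 t=2,i=5
  #....|.  b16=0 t=1,i=4
  .####|#  b15=1 t=2,i=11
  .###.|#  b14=1 t=3,i=11
  .##.#|.  b13=0 t=0,i=3
  .##..|.  b12=0 t=1,i=2
  .#.##|#  b11=1 t=0,i=1
  .#.#.|.  b10=0 t=0,i=6
  .#..#|.  b9=0 t=0,i=8
  .#...|.  b8=0 t=1,i=8
  ..###|#  b7=1 t=2,i=10
  ..##.|.  b6=0 t=0,i=10
  ..#.#|#  b5=1 t=3,i=0
  ..#..|#  b4=1 t=1,i=7
  ...##|#  b3=1 t=1,i=0
  ...#.|.  b2=0 t=1,i=6
  ....#|.  b1=0 t=1,i=5
  .....|#  b0=1 t=1,i=10
  bits 01001011110101001100100010111001 = 1272236217

1272236217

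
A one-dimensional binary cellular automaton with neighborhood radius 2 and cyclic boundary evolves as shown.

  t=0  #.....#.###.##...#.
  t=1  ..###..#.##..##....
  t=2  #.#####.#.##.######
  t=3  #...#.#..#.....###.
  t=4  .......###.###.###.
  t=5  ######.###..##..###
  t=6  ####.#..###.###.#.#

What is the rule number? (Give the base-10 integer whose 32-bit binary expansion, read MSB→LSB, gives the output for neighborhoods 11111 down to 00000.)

3003472595

  #####|#  b31=1 t=2,i=4
  ####.|.  b30=0 t=2,i=5
  ###.#|#  b29=1 t=0,i=10
  ###..|#  b28=1 t=1,i=4
  ##.##|.  b27=0 t=0,i=11
  ##.#.|.  b26=0 t=2,i=7
  ##..#|#  b25=1 t=1,i=5
  ##...|#  b24=1 t=0,i=14
  #.###|.  b23=0 t=0,i=8
  #.##.|.  b22=0 t=0,i=12
  #.#.#|.  b21=0 t=2,i=8
  #.#..|.  b20=0 t=0,i=0
  #..##|.  b19=0 t=1,i=12
  #..#.|#  b18=1 t=1,i=6
  #...#|.  b17=0 t=0,i=15
  #....|#  b16=1 t=0,i=2
  .####|.  b15=0 t=2,i=3
  .###.|#  b14=1 t=0,i=9
  .##.#|.  b13=0 t=2,i=11
  .##..|#  b12=1 t=0,i=13
  .#.##|#  b11=1 t=0,i=7
  .#.#.|.  b10=0 t=0,i=18
  .#..#|#  b9=1 t=3,i=7
  .#...|.  b8=0 t=0,i=1
  ..###|#  b7=1 t=1,i=2
  ..##.|#  b6=1 t=1,i=13
  ..#.#|.  b5=0 t=0,i=6
  ..#..|#  b4=1 t=3,i=9
  ...##|.  b3=0 t=1,i=1
  ...#.|.  b2=0 t=0,i=5
  ....#|#  b1=1 t=0,i=4
  .....|#  b0=1 t=0,i=3
  bits 10110011000001010101101011010011 = 3003472595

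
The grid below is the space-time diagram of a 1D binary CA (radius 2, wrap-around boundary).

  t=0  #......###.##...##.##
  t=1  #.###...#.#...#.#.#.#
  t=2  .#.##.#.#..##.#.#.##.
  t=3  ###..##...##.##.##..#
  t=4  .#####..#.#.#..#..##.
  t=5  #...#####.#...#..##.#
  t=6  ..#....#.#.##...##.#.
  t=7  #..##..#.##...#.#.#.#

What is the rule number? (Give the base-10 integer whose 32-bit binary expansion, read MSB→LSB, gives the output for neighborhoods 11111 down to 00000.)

  [31] ##### => .  t=4,i=3
  [30] ####. => #  t=3,i=1
  [29] ###.# => .  t=0,i=9
  [28] ###.. => #  t=0,i=0
  [27] ##.## => #  t=0,i=10
  [26] ##.#. => #  t=2,i=5
  [25] ##..# => #  t=2,i=20
  [24] ##... => .  t=0,i=1
  [23] #.### => .  t=0,i=19
  [22] #.##. => .  t=0,i=11
  [21] #.#.# => #  t=1,i=16
  [20] #.#.. => .  t=1,i=10
  [19] #..## => #  t=2,i=10
  [18] #..#. => #  t=2,i=0
  [17] #...# => #  t=0,i=14
  [16] #.... => #  t=0,i=2
  [15] .#### => .  t=3,i=0
  [14] .###. => #  t=0,i=8
  [13] .##.# => .  t=0,i=17
  [12] .##.. => .  t=0,i=12
  [11] .#.## => #  t=1,i=19
  [10] .#.#. => .  t=1,i=9
  [9] .#..# => .  t=2,i=9
  [8] .#... => #  t=1,i=11
  [7] ..### => .  t=0,i=7
  [6] ..##. => #  t=0,i=16
  [5] ..#.# => #  t=1,i=8
  [4] ..#.. => .  t=4,i=15
  [3] ...## => .  t=0,i=6
  [2] ...#. => .  t=1,i=7
  [1] ....# => .  t=0,i=5
  [0] ..... => #  t=0,i=3
  bits 01011110001011110100100101100001 = 1580157281

1580157281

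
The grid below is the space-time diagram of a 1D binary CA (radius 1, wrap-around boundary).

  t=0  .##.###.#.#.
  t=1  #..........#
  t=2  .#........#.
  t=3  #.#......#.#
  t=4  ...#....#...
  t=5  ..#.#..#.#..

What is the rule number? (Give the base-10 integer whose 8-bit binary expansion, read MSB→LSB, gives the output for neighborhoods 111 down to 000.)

  nb ###: next=.  (t=0,i=5, bit7=0)
  nb ##.: next=.  (t=0,i=2, bit6=0)
  nb #.#: next=.  (t=0,i=3, bit5=0)
  nb #..: next=#  (t=0,i=11, bit4=1)
  nb .##: next=.  (t=0,i=1, bit3=0)
  nb .#.: next=.  (t=0,i=8, bit2=0)
  nb ..#: next=#  (t=0,i=0, bit1=1)
  nb ...: next=.  (t=1,i=2, bit0=0)
  bits 00010010 = 18

18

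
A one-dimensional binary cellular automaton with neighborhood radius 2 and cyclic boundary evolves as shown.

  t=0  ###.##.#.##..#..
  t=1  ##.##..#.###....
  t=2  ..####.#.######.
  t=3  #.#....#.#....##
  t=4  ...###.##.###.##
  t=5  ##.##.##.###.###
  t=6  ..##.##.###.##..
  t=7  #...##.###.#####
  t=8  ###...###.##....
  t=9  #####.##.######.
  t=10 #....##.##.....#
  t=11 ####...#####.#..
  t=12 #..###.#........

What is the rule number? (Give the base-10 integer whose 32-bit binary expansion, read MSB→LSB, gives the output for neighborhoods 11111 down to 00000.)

  [31] ##### => .  t=2,i=11
  [30] ####. => .  t=2,i=4
  [29] ###.# => .  t=0,i=2
  [28] ###.. => #  t=1,i=11
  [27] ##.## => #  t=0,i=3
  [26] ##.#. => .  t=0,i=6
  [25] ##..# => #  t=0,i=11
  [24] ##... => #  t=1,i=12
  [23] #.### => #  t=1,i=9
  [22] #.##. => #  t=0,i=4
  [21] #.#.# => #  t=0,i=7
  [20] #.#.. => .  t=3,i=2
  [19] #..## => .  t=0,i=15
  [18] #..#. => .  t=0,i=12
  [17] #...# => #  t=2,i=0
  [16] #.... => #  t=1,i=13
  [15] .#### => .  t=2,i=3
  [14] .###. => #  t=0,i=1
  [13] .##.# => .  t=0,i=5
  [12] .##.. => #  t=0,i=10
  [11] .#.## => .  t=0,i=8
  [10] .#.#. => #  t=3,i=8
  [9] .#..# => .  t=0,i=14
  [8] .#... => #  t=3,i=3
  [7] ..### => #  t=0,i=0
  [6] ..##. => .  t=1,i=0
  [5] ..#.# => #  t=1,i=7
  [4] ..#.. => .  t=0,i=13
  [3] ...## => .  t=1,i=15
  [2] ...#. => .  t=3,i=6
  [1] ....# => #  t=1,i=14
  [0] ..... => .  t=10,i=12
  bits 00011011111000110101010110100010 = 467883426

467883426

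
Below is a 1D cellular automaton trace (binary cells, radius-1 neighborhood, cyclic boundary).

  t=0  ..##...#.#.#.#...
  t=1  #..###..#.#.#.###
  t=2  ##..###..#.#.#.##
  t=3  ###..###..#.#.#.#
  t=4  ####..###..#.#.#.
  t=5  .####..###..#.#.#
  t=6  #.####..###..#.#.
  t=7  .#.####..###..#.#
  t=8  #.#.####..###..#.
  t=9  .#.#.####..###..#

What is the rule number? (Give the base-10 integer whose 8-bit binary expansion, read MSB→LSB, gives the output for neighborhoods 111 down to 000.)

  ###|#  b7=1 t=1,i=4
  ##.|#  b6=1 t=0,i=3
  #.#|#  b5=1 t=0,i=8
  #..|#  b4=1 t=0,i=4
  .##|.  b3=0 t=0,i=2
  .#.|.  b2=0 t=0,i=7
  ..#|.  b1=0 t=0,i=1
  ...|#  b0=1 t=0,i=0
  bits 11110001 = 241

241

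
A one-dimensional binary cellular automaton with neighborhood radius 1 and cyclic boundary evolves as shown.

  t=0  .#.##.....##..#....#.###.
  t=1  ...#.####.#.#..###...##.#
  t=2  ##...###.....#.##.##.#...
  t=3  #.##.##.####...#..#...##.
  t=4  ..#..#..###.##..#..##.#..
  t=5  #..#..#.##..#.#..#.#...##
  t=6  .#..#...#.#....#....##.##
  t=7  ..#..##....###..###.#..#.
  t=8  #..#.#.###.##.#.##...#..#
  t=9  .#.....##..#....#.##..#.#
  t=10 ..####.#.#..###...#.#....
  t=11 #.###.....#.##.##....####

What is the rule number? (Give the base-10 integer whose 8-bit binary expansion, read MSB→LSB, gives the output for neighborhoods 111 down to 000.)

  nb ###: next=#  (t=0,i=22, bit7=1)
  nb ##.: next=.  (t=0,i=4, bit6=0)
  nb #.#: next=.  (t=0,i=2, bit5=0)
  nb #..: next=#  (t=0,i=5, bit4=1)
  nb .##: next=#  (t=0,i=3, bit3=1)
  nb .#.: next=.  (t=0,i=1, bit2=0)
  nb ..#: next=.  (t=0,i=0, bit1=0)
  nb ...: next=#  (t=0,i=6, bit0=1)
  bits 10011001 = 153

153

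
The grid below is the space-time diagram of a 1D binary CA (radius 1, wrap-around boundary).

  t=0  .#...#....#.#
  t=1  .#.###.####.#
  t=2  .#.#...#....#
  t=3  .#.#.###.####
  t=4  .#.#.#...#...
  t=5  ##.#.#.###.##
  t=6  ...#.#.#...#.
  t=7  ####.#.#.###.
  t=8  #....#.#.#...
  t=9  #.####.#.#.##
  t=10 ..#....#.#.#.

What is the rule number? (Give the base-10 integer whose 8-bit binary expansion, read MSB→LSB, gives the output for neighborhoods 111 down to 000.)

15

  [7] ### => .  t=1,i=4
  [6] ##. => .  t=1,i=5
  [5] #.# => .  t=0,i=0
  [4] #.. => .  t=0,i=2
  [3] .## => #  t=1,i=3
  [2] .#. => #  t=0,i=1
  [1] ..# => #  t=0,i=4
  [0] ... => #  t=0,i=3
  bits 00001111 = 15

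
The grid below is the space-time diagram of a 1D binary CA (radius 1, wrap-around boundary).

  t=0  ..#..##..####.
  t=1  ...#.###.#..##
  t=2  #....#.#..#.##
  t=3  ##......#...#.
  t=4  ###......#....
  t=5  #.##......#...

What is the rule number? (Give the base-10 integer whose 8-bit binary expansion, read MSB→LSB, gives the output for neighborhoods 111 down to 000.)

  ### -> .   bit 7 = 0  t=0,i=10
  ##. -> #   bit 6 = 1  t=0,i=6
  #.# -> .   bit 5 = 0  t=1,i=4
  #.. -> #   bit 4 = 1  t=0,i=3
  .## -> #   bit 3 = 1  t=0,i=5
  .#. -> .   bit 2 = 0  t=0,i=2
  ..# -> .   bit 1 = 0  t=0,i=1
  ... -> .   bit 0 = 0  t=0,i=0
  bits 01011000 = 88

88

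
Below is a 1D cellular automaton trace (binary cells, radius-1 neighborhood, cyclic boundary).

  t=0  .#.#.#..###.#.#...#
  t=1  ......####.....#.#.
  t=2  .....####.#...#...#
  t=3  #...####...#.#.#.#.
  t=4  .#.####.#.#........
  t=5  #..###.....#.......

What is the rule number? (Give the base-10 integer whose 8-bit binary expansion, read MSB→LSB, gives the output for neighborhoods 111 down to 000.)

154

  ###|#  b7=1 t=0,i=9
  ##.|.  b6=0 t=0,i=10
  #.#|.  b5=0 t=0,i=0
  #..|#  b4=1 t=0,i=6
  .##|#  b3=1 t=0,i=8
  .#.|.  b2=0 t=0,i=1
  ..#|#  b1=1 t=0,i=7
  ...|.  b0=0 t=0,i=16
  bits 10011010 = 154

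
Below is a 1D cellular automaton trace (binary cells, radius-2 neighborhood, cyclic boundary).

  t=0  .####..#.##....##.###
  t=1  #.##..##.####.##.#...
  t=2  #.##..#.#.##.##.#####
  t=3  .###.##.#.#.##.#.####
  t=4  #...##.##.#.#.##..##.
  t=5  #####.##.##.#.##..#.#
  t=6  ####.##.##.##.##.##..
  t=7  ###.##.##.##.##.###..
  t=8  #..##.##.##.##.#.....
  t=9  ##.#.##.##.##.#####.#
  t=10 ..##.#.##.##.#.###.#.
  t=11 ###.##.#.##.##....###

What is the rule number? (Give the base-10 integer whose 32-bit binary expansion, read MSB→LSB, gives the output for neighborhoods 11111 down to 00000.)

  ##### -> #   bit 31 = 1  t=2,i=18
  ####. -> #   bit 30 = 1  t=0,i=3
  ###.# -> .   bit 29 = 0  t=0,i=20
  ###.. -> .   bit 28 = 0  t=0,i=4
  ##.## -> #   bit 27 = 1  t=0,i=0
  ##.#. -> #   bit 26 = 1  t=1,i=16
  ##..# -> .   bit 25 = 0  t=0,i=5
  ##... -> #   bit 24 = 1  t=0,i=11
  #.### -> .   bit 23 = 0  t=0,i=1
  #.##. -> #   bit 22 = 1  t=0,i=9
  #.#.# -> #   bit 21 = 1  t=2,i=8
  #.#.. -> #   bit 20 = 1  t=1,i=17
  #..## -> .   bit 19 = 0  t=1,i=5
  #..#. -> #   bit 18 = 1  t=0,i=6
  #...# -> #   bit 17 = 1  t=1,i=19
  #.... -> #   bit 16 = 1  t=0,i=12
  .#### -> #   bit 15 = 1  t=0,i=2
  .###. -> .   bit 14 = 0  t=0,i=19
  .##.# -> .   bit 13 = 0  t=0,i=16
  .##.. -> #   bit 12 = 1  t=0,i=10
  .#.## -> .   bit 11 = 0  t=0,i=8
  .#.#. -> .   bit 10 = 0  t=2,i=7
  .#..# -> #   bit 9 = 1  t=8,i=1
  .#... -> #   bit 8 = 1  t=1,i=18
  ..### -> #   bit 7 = 1  t=6,i=0
  ..##. -> #   bit 6 = 1  t=0,i=15
  ..#.# -> #   bit 5 = 1  t=0,i=7
  ..#.. -> #   bit 4 = 1  t=8,i=0
  ...## -> #   bit 3 = 1  t=0,i=14
  ...#. -> #   bit 2 = 1  t=1,i=20
  ....# -> .   bit 1 = 0  t=0,i=13
  ..... -> #   bit 0 = 1  t=8,i=18
  bits 11001101011101111001001111111101 = 3447165949

3447165949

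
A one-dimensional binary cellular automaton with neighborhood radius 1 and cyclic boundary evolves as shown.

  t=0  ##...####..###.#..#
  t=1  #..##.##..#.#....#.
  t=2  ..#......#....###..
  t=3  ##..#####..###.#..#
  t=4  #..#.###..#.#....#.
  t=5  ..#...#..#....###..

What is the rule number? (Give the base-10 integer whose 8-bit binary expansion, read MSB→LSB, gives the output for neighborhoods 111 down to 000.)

131

  ### -> #   bit 7 = 1  t=0,i=0
  ##. -> .   bit 6 = 0  t=0,i=1
  #.# -> .   bit 5 = 0  t=0,i=14
  #.. -> .   bit 4 = 0  t=0,i=2
  .## -> .   bit 3 = 0  t=0,i=5
  .#. -> .   bit 2 = 0  t=0,i=15
  ..# -> #   bit 1 = 1  t=0,i=4
  ... -> #   bit 0 = 1  t=0,i=3
  bits 10000011 = 131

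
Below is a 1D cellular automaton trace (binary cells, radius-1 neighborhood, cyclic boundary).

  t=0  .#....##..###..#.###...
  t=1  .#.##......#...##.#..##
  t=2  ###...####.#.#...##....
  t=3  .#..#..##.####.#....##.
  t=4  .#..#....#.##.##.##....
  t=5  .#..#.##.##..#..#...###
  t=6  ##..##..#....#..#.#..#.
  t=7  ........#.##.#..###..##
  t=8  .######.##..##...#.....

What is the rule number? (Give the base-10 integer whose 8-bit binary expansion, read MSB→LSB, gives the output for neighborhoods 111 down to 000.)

  ###|#  b7=1 t=0,i=11
  ##.|.  b6=0 t=0,i=7
  #.#|#  b5=1 t=0,i=16
  #..|.  b4=0 t=0,i=2
  .##|.  b3=0 t=0,i=6
  .#.|#  b2=1 t=0,i=1
  ..#|.  b1=0 t=0,i=0
  ...|#  b0=1 t=0,i=3
  bits 10100101 = 165

165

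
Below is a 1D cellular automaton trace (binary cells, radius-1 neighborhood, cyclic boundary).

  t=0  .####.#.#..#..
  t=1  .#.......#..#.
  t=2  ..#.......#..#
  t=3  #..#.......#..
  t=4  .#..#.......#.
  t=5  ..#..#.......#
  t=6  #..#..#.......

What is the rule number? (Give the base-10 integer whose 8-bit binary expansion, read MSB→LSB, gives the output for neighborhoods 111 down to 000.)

  ### -> .   bit 7 = 0  t=0,i=2
  ##. -> .   bit 6 = 0  t=0,i=4
  #.# -> .   bit 5 = 0  t=0,i=5
  #.. -> #   bit 4 = 1  t=0,i=9
  .## -> #   bit 3 = 1  t=0,i=1
  .#. -> .   bit 2 = 0  t=0,i=6
  ..# -> .   bit 1 = 0  t=0,i=0
  ... -> .   bit 0 = 0  t=0,i=13
  bits 00011000 = 24

24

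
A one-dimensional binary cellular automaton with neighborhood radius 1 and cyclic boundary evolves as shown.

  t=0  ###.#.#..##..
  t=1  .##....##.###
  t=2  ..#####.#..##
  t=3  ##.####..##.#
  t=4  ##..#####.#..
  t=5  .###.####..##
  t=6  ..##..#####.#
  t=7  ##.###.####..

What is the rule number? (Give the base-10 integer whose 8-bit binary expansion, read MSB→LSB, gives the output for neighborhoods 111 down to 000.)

  ###|#  b7=1 t=0,i=1
  ##.|#  b6=1 t=0,i=2
  #.#|.  b5=0 t=0,i=3
  #..|#  b4=1 t=0,i=7
  .##|.  b3=0 t=0,i=0
  .#.|.  b2=0 t=0,i=4
  ..#|#  b1=1 t=0,i=8
  ...|#  b0=1 t=1,i=4
  bits 11010011 = 211

211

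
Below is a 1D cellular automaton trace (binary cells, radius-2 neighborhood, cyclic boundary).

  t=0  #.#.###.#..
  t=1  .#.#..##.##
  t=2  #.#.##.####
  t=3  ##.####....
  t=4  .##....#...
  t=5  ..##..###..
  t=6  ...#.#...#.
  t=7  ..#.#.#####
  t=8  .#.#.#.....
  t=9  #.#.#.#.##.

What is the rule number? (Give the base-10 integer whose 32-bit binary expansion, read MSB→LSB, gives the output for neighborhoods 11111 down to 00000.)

  nb #####: next=.  (t=2,i=9, bit31=0)
  nb ####.: next=.  (t=2,i=10, bit30=0)
  nb ###.#: next=#  (t=0,i=6, bit29=1)
  nb ###..: next=.  (t=3,i=6, bit28=0)
  nb ##.##: next=#  (t=1,i=8, bit27=1)
  nb ##.#.: next=#  (t=0,i=7, bit26=1)
  nb ##..#: next=.  (t=5,i=4, bit25=0)
  nb ##...: next=#  (t=3,i=7, bit24=1)
  nb #.###: next=.  (t=0,i=4, bit23=0)
  nb #.##.: next=#  (t=1,i=9, bit22=1)
  nb #.#.#: next=.  (t=0,i=2, bit21=0)
  nb #.#..: next=.  (t=0,i=8, bit20=0)
  nb #..##: next=#  (t=1,i=5, bit19=1)
  nb #..#.: next=#  (t=0,i=10, bit18=1)
  nb #...#: next=#  (t=6,i=7, bit17=1)
  nb #....: next=.  (t=3,i=8, bit16=0)
  nb .####: next=.  (t=2,i=8, bit15=0)
  nb .###.: next=.  (t=0,i=5, bit14=0)
  nb .##.#: next=#  (t=1,i=7, bit13=1)
  nb .##..: next=#  (t=4,i=2, bit12=1)
  nb .#.##: next=#  (t=0,i=3, bit11=1)
  nb .#.#.: next=#  (t=0,i=1, bit10=1)
  nb .#..#: next=#  (t=0,i=9, bit9=1)
  nb .#...: next=#  (t=4,i=8, bit8=1)
  nb ..###: next=.  (t=5,i=6, bit7=0)
  nb ..##.: next=.  (t=1,i=6, bit6=0)
  nb ..#.#: next=.  (t=0,i=0, bit5=0)
  nb ..#..: next=#  (t=4,i=7, bit4=1)
  nb ...##: next=.  (t=3,i=10, bit3=0)
  nb ...#.: next=#  (t=4,i=6, bit2=1)
  nb ....#: next=.  (t=3,i=9, bit1=0)
  nb .....: next=#  (t=8,i=8, bit0=1)
  bits 00101101010011100011111100010101 = 760102677

760102677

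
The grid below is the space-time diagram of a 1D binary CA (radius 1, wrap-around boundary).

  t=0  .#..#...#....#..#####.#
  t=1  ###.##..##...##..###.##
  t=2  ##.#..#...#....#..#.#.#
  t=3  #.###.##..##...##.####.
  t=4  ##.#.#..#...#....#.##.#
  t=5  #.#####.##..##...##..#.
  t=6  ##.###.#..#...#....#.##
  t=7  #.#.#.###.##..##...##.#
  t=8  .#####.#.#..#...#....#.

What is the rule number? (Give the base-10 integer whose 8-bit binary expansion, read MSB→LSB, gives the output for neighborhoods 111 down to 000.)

  ###|#  b7=1 t=0,i=17
  ##.|.  b6=0 t=0,i=20
  #.#|#  b5=1 t=0,i=0
  #..|#  b4=1 t=0,i=2
  .##|.  b3=0 t=0,i=16
  .#.|#  b2=1 t=0,i=1
  ..#|.  b1=0 t=0,i=3
  ...|.  b0=0 t=0,i=6
  bits 10110100 = 180

180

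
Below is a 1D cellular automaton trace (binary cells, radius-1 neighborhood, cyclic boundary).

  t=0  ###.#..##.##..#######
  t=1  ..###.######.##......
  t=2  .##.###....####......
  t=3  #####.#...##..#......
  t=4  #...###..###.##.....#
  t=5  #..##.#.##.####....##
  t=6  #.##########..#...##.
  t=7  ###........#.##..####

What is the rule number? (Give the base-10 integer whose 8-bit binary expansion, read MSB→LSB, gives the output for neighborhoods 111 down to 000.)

110

  ###|.  b7=0 t=0,i=0
  ##.|#  b6=1 t=0,i=2
  #.#|#  b5=1 t=0,i=3
  #..|.  b4=0 t=0,i=5
  .##|#  b3=1 t=0,i=7
  .#.|#  b2=1 t=0,i=4
  ..#|#  b1=1 t=0,i=6
  ...|.  b0=0 t=1,i=0
  bits 01101110 = 110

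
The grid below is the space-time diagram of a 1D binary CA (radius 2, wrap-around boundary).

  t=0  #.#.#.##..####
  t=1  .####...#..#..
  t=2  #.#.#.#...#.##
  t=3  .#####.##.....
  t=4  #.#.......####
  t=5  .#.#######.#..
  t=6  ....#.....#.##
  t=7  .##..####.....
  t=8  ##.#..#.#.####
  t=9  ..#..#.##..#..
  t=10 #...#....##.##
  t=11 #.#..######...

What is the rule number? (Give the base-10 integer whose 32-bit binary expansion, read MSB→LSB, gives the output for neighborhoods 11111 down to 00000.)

371696971

  ##### -> .   bit 31 = 0  t=0,i=12
  ####. -> .   bit 30 = 0  t=0,i=13
  ###.# -> .   bit 29 = 0  t=0,i=0
  ###.. -> #   bit 28 = 1  t=1,i=4
  ##.## -> .   bit 27 = 0  t=3,i=6
  ##.#. -> #   bit 26 = 1  t=0,i=1
  ##..# -> #   bit 25 = 1  t=0,i=8
  ##... -> .   bit 24 = 0  t=1,i=5
  #.### -> .   bit 23 = 0  t=2,i=12
  #.##. -> .   bit 22 = 0  t=0,i=6
  #.#.# -> #   bit 21 = 1  t=0,i=2
  #.#.. -> .   bit 20 = 0  t=2,i=6
  #..## -> .   bit 19 = 0  t=0,i=9
  #..#. -> #   bit 18 = 1  t=1,i=10
  #...# -> #   bit 17 = 1  t=1,i=6
  #.... -> #   bit 16 = 1  t=3,i=10
  .#### -> #   bit 15 = 1  t=0,i=11
  .###. -> .   bit 14 = 0  t=2,i=13
  .##.# -> #   bit 13 = 1  t=10,i=10
  .##.. -> .   bit 12 = 0  t=0,i=7
  .#.## -> .   bit 11 = 0  t=0,i=5
  .#.#. -> #   bit 10 = 1  t=0,i=3
  .#..# -> .   bit 9 = 0  t=1,i=9
  .#... -> #   bit 8 = 1  t=1,i=12
  ..### -> .   bit 7 = 0  t=0,i=10
  ..##. -> #   bit 6 = 1  t=7,i=1
  ..#.# -> .   bit 5 = 0  t=2,i=10
  ..#.. -> .   bit 4 = 0  t=1,i=8
  ...## -> #   bit 3 = 1  t=1,i=0
  ...#. -> .   bit 2 = 0  t=1,i=7
  ....# -> #   bit 1 = 1  t=3,i=13
  ..... -> #   bit 0 = 1  t=3,i=11
  bits 00010110001001111010010101001011 = 371696971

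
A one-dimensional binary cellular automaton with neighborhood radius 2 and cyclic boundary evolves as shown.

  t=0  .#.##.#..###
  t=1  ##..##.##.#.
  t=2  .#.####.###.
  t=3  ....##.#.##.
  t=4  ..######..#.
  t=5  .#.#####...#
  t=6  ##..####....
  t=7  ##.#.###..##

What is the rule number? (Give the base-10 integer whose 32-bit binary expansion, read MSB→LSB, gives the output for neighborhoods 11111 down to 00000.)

  [31] ##### => #  t=4,i=4
  [30] ####. => #  t=2,i=5
  [29] ###.# => .  t=0,i=11
  [28] ###.. => #  t=2,i=10
  [27] ##.## => #  t=1,i=6
  [26] ##.#. => #  t=0,i=0
  [25] ##..# => .  t=1,i=2
  [24] ##... => .  t=3,i=11
  [23] #.### => .  t=2,i=3
  [22] #.##. => .  t=0,i=3
  [21] #.#.# => #  t=0,i=1
  [20] #.#.. => .  t=0,i=6
  [19] #..## => #  t=0,i=8
  [18] #..#. => .  t=2,i=0
  [17] #...# => .  t=4,i=0
  [16] #.... => .  t=3,i=0
  [15] .#### => #  t=2,i=4
  [14] .###. => #  t=0,i=10
  [13] .##.# => #  t=0,i=4
  [12] .##.. => #  t=1,i=1
  [11] .#.## => .  t=0,i=2
  [10] .#.#. => #  t=5,i=0
  [9] .#..# => #  t=0,i=7
  [8] .#... => #  t=4,i=11
  [7] ..### => .  t=0,i=9
  [6] ..##. => #  t=1,i=4
  [5] ..#.# => .  t=2,i=1
  [4] ..#.. => .  t=4,i=10
  [3] ...## => #  t=3,i=3
  [2] ...#. => .  t=5,i=10
  [1] ....# => #  t=3,i=2
  [0] ..... => .  t=3,i=1
  bits 11011100001010001111011101001010 = 3693672266

3693672266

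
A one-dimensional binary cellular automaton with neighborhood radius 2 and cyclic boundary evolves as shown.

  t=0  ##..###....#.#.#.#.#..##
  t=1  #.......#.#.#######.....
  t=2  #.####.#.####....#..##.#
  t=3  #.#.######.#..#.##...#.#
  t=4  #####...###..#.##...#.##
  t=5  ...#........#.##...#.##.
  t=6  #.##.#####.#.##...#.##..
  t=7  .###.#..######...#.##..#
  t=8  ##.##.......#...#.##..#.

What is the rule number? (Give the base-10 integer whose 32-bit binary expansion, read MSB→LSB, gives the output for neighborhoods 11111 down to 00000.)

  [31] ##### => .  t=1,i=14
  [30] ####. => #  t=0,i=0
  [29] ###.# => #  t=2,i=5
  [28] ###.. => .  t=0,i=1
  [27] ##.## => .  t=2,i=1
  [26] ##.#. => #  t=2,i=6
  [25] ##..# => .  t=0,i=2
  [24] ##... => .  t=0,i=7
  [23] #.### => #  t=1,i=12
  [22] #.##. => #  t=2,i=23
  [21] #.#.# => #  t=0,i=13
  [20] #.#.. => .  t=0,i=19
  [19] #..## => .  t=0,i=3
  [18] #..#. => #  t=3,i=13
  [17] #...# => .  t=3,i=19
  [16] #.... => #  t=0,i=8
  [15] .#### => .  t=0,i=23
  [14] .###. => .  t=0,i=5
  [13] .##.# => #  t=2,i=0
  [12] .##.. => .  t=3,i=17
  [11] .#.## => #  t=1,i=11
  [10] .#.#. => #  t=0,i=12
  [9] .#..# => .  t=0,i=20
  [8] .#... => .  t=1,i=1
  [7] ..### => .  t=0,i=4
  [6] ..##. => .  t=2,i=20
  [5] ..#.# => .  t=0,i=11
  [4] ..#.. => #  t=1,i=0
  [3] ...## => .  t=4,i=7
  [2] ...#. => #  t=0,i=10
  [1] ....# => .  t=0,i=9
  [0] ..... => #  t=1,i=3
  bits 01100100111001010010110000010101 = 1692740629

1692740629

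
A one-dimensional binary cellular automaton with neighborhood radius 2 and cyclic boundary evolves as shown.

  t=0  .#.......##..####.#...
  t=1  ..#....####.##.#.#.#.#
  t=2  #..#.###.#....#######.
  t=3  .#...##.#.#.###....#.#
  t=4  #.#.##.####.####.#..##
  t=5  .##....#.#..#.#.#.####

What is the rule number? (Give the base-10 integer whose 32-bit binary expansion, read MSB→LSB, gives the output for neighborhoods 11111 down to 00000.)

  nb #####: next=.  (t=2,i=16, bit31=0)
  nb ####.: next=#  (t=0,i=15, bit30=1)
  nb ###.#: next=.  (t=0,i=16, bit29=0)
  nb ###..: next=#  (t=3,i=14, bit28=1)
  nb ##.##: next=.  (t=1,i=11, bit27=0)
  nb ##.#.: next=#  (t=0,i=17, bit26=1)
  nb ##..#: next=.  (t=0,i=11, bit25=0)
  nb ##...: next=#  (t=3,i=15, bit24=1)
  nb #.###: next=#  (t=2,i=5, bit23=1)
  nb #.##.: next=.  (t=1,i=12, bit22=0)
  nb #.#.#: next=#  (t=1,i=15, bit21=1)
  nb #.#..: next=.  (t=0,i=18, bit20=0)
  nb #..##: next=#  (t=0,i=12, bit19=1)
  nb #..#.: next=.  (t=1,i=1, bit18=0)
  nb #...#: next=.  (t=3,i=3, bit17=0)
  nb #....: next=.  (t=0,i=3, bit16=0)
  nb .####: next=.  (t=0,i=14, bit15=0)
  nb .###.: next=#  (t=2,i=6, bit14=1)
  nb .##.#: next=.  (t=1,i=13, bit13=0)
  nb .##..: next=#  (t=0,i=10, bit12=1)
  nb .#.##: next=.  (t=2,i=4, bit11=0)
  nb .#.#.: next=#  (t=1,i=16, bit10=1)
  nb .#..#: next=#  (t=1,i=0, bit9=1)
  nb .#...: next=#  (t=0,i=2, bit8=1)
  nb ..###: next=#  (t=0,i=13, bit7=1)
  nb ..##.: next=#  (t=0,i=9, bit6=1)
  nb ..#.#: next=.  (t=2,i=3, bit5=0)
  nb ..#..: next=.  (t=0,i=1, bit4=0)
  nb ...##: next=#  (t=0,i=8, bit3=1)
  nb ...#.: next=.  (t=0,i=0, bit2=0)
  nb ....#: next=#  (t=0,i=7, bit1=1)
  nb .....: next=.  (t=0,i=4, bit0=0)
  bits 01010101101010000101011111001010 = 1437095882

1437095882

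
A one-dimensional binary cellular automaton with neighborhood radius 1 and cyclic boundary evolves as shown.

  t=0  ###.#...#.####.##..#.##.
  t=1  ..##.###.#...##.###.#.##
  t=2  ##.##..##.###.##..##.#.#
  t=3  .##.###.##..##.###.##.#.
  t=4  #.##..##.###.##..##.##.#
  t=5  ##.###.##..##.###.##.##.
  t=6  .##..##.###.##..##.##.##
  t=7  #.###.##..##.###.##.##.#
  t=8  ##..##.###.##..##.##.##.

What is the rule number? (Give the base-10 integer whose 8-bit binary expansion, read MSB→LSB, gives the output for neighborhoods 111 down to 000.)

115

  [7] ### => .  t=0,i=1
  [6] ##. => #  t=0,i=2
  [5] #.# => #  t=0,i=3
  [4] #.. => #  t=0,i=5
  [3] .## => .  t=0,i=0
  [2] .#. => .  t=0,i=4
  [1] ..# => #  t=0,i=7
  [0] ... => #  t=0,i=6
  bits 01110011 = 115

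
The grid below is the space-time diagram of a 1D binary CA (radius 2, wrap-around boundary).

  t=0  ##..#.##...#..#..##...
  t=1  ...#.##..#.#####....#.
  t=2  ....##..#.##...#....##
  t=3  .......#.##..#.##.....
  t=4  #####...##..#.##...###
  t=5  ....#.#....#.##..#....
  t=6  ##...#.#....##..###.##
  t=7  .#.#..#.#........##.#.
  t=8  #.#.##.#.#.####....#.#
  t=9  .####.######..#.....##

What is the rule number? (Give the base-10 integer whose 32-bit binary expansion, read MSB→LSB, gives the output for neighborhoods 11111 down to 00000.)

  [31] ##### => .  t=1,i=13
  [30] ####. => .  t=1,i=14
  [29] ###.# => #  t=6,i=18
  [28] ###.. => #  t=1,i=15
  [27] ##.## => .  t=6,i=19
  [26] ##.#. => #  t=7,i=19
  [25] ##..# => .  t=0,i=2
  [24] ##... => .  t=0,i=8
  [23] #.### => #  t=1,i=11
  [22] #.##. => #  t=0,i=6
  [21] #.#.# => #  t=8,i=2
  [20] #.#.. => .  t=5,i=6
  [19] #..## => .  t=0,i=16
  [18] #..#. => #  t=0,i=3
  [17] #...# => #  t=0,i=9
  [16] #.... => .  t=1,i=0
  [15] .#### => .  t=1,i=12
  [14] .###. => #  t=6,i=17
  [13] .##.# => .  t=7,i=18
  [12] .##.. => .  t=0,i=1
  [11] .#.## => #  t=0,i=5
  [10] .#.#. => #  t=5,i=5
  [9] .#..# => #  t=0,i=12
  [8] .#... => #  t=1,i=21
  [7] ..### => .  t=4,i=19
  [6] ..##. => .  t=0,i=0
  [5] ..#.# => .  t=0,i=4
  [4] ..#.. => #  t=0,i=11
  [3] ...## => .  t=0,i=21
  [2] ...#. => .  t=0,i=10
  [1] ....# => .  t=1,i=1
  [0] ..... => #  t=3,i=0
  bits 00110100111001100100111100010001 = 887508753

887508753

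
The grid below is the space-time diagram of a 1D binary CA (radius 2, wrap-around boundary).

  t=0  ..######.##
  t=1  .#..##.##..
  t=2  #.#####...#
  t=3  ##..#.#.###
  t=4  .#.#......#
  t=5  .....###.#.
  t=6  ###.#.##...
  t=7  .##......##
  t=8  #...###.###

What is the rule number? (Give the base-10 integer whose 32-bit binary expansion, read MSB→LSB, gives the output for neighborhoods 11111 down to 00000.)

  nb #####: next=#  (t=0,i=4, bit31=1)
  nb ####.: next=.  (t=0,i=6, bit30=0)
  nb ###.#: next=#  (t=0,i=7, bit29=1)
  nb ###..: next=#  (t=2,i=6, bit28=1)
  nb ##.##: next=#  (t=0,i=8, bit27=1)
  nb ##.#.: next=.  (t=5,i=8, bit26=0)
  nb ##..#: next=.  (t=0,i=0, bit25=0)
  nb ##...: next=.  (t=1,i=9, bit24=0)
  nb #.###: next=.  (t=2,i=2, bit23=0)
  nb #.##.: next=.  (t=0,i=9, bit22=0)
  nb #.#.#: next=.  (t=3,i=6, bit21=0)
  nb #.#..: next=.  (t=4,i=3, bit20=0)
  nb #..##: next=#  (t=0,i=1, bit19=1)
  nb #..#.: next=#  (t=3,i=3, bit18=1)
  nb #...#: next=#  (t=1,i=10, bit17=1)
  nb #....: next=#  (t=4,i=5, bit16=1)
  nb .####: next=.  (t=0,i=3, bit15=0)
  nb .###.: next=#  (t=5,i=6, bit14=1)
  nb .##.#: next=#  (t=1,i=5, bit13=1)
  nb .##..: next=.  (t=0,i=10, bit12=0)
  nb .#.##: next=.  (t=3,i=7, bit11=0)
  nb .#.#.: next=.  (t=3,i=5, bit10=0)
  nb .#..#: next=#  (t=1,i=2, bit9=1)
  nb .#...: next=.  (t=4,i=4, bit8=0)
  nb ..###: next=.  (t=0,i=2, bit7=0)
  nb ..##.: next=#  (t=1,i=4, bit6=1)
  nb ..#.#: next=.  (t=3,i=4, bit5=0)
  nb ..#..: next=.  (t=1,i=1, bit4=0)
  nb ...##: next=#  (t=2,i=9, bit3=1)
  nb ...#.: next=#  (t=1,i=0, bit2=1)
  nb ....#: next=.  (t=4,i=8, bit1=0)
  nb .....: next=#  (t=4,i=6, bit0=1)
  bits 10111000000011110110001001001101 = 3088015949

3088015949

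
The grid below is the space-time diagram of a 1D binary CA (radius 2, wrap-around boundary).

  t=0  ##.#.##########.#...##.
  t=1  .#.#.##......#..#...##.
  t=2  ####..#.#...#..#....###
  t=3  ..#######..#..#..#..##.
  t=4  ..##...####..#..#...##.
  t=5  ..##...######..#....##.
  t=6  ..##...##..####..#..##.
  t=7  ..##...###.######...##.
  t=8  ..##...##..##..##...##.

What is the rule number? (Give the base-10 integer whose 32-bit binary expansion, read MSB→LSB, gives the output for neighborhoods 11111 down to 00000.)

  nb #####: next=.  (t=0,i=7, bit31=0)
  nb ####.: next=#  (t=0,i=13, bit30=1)
  nb ###.#: next=.  (t=0,i=14, bit29=0)
  nb ###..: next=#  (t=2,i=3, bit28=1)
  nb ##.##: next=.  (t=0,i=22, bit27=0)
  nb ##.#.: next=.  (t=0,i=2, bit26=0)
  nb ##..#: next=#  (t=1,i=22, bit25=1)
  nb ##...: next=.  (t=1,i=7, bit24=0)
  nb #.###: next=#  (t=0,i=5, bit23=1)
  nb #.##.: next=.  (t=0,i=0, bit22=0)
  nb #.#.#: next=#  (t=0,i=3, bit21=1)
  nb #.#..: next=#  (t=0,i=16, bit20=1)
  nb #..##: next=.  (t=3,i=19, bit19=0)
  nb #..#.: next=#  (t=1,i=0, bit18=1)
  nb #...#: next=.  (t=0,i=18, bit17=0)
  nb #....: next=#  (t=1,i=8, bit16=1)
  nb .####: next=#  (t=0,i=6, bit15=1)
  nb .###.: next=#  (t=7,i=8, bit14=1)
  nb .##.#: next=#  (t=0,i=1, bit13=1)
  nb .##..: next=#  (t=1,i=6, bit12=1)
  nb .#.##: next=.  (t=0,i=4, bit11=0)
  nb .#.#.: next=#  (t=1,i=2, bit10=1)
  nb .#..#: next=.  (t=1,i=14, bit9=0)
  nb .#...: next=.  (t=0,i=17, bit8=0)
  nb ..###: next=#  (t=2,i=20, bit7=1)
  nb ..##.: next=#  (t=0,i=20, bit6=1)
  nb ..#.#: next=#  (t=1,i=1, bit5=1)
  nb ..#..: next=.  (t=1,i=13, bit4=0)
  nb ...##: next=.  (t=0,i=19, bit3=0)
  nb ...#.: next=#  (t=1,i=12, bit2=1)
  nb ....#: next=.  (t=1,i=11, bit1=0)
  nb .....: next=.  (t=1,i=9, bit0=0)
  bits 01010010101101011111010011100100 = 1387656420

1387656420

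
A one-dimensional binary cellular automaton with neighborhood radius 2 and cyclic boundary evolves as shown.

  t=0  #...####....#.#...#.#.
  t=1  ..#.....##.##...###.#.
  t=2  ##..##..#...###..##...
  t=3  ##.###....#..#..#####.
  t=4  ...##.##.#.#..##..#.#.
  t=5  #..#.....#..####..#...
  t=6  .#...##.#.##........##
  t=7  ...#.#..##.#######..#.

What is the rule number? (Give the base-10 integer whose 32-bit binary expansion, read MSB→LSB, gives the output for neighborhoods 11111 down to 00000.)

  ##### -> #   bit 31 = 1  t=3,i=18
  ####. -> .   bit 30 = 0  t=0,i=6
  ###.# -> #   bit 29 = 1  t=1,i=18
  ###.. -> .   bit 28 = 0  t=0,i=7
  ##.## -> .   bit 27 = 0  t=1,i=10
  ##.#. -> .   bit 26 = 0  t=1,i=19
  ##..# -> .   bit 25 = 0  t=2,i=2
  ##... -> #   bit 24 = 1  t=0,i=8
  #.### -> #   bit 23 = 1  t=3,i=3
  #.##. -> .   bit 22 = 0  t=1,i=11
  #.#.# -> #   bit 21 = 1  t=0,i=20
  #.#.. -> .   bit 20 = 0  t=0,i=0
  #..## -> #   bit 19 = 1  t=2,i=3
  #..#. -> .   bit 18 = 0  t=2,i=7
  #...# -> #   bit 17 = 1  t=0,i=2
  #.... -> #   bit 16 = 1  t=0,i=9
  .#### -> .   bit 15 = 0  t=0,i=5
  .###. -> #   bit 14 = 1  t=1,i=17
  .##.# -> .   bit 13 = 0  t=1,i=9
  .##.. -> #   bit 12 = 1  t=1,i=12
  .#.## -> #   bit 11 = 1  t=6,i=9
  .#.#. -> .   bit 10 = 0  t=0,i=13
  .#..# -> #   bit 9 = 1  t=3,i=11
  .#... -> .   bit 8 = 0  t=0,i=1
  ..### -> .   bit 7 = 0  t=0,i=4
  ..##. -> #   bit 6 = 1  t=1,i=8
  ..#.# -> #   bit 5 = 1  t=0,i=12
  ..#.. -> .   bit 4 = 0  t=1,i=2
  ...## -> .   bit 3 = 0  t=0,i=3
  ...#. -> #   bit 2 = 1  t=0,i=11
  ....# -> .   bit 1 = 0  t=0,i=10
  ..... -> #   bit 0 = 1  t=1,i=5
  bits 10100001101010110101101001100101 = 2712361573

2712361573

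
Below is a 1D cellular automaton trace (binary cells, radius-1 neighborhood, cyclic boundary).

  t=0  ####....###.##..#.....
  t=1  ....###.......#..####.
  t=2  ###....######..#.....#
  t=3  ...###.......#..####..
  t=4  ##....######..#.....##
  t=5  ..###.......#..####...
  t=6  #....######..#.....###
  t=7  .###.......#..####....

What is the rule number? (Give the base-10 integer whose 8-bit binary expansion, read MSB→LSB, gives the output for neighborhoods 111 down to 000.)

  nb ###: next=.  (t=0,i=1, bit7=0)
  nb ##.: next=.  (t=0,i=3, bit6=0)
  nb #.#: next=.  (t=0,i=11, bit5=0)
  nb #..: next=#  (t=0,i=4, bit4=1)
  nb .##: next=.  (t=0,i=0, bit3=0)
  nb .#.: next=.  (t=0,i=16, bit2=0)
  nb ..#: next=.  (t=0,i=7, bit1=0)
  nb ...: next=#  (t=0,i=5, bit0=1)
  bits 00010001 = 17

17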